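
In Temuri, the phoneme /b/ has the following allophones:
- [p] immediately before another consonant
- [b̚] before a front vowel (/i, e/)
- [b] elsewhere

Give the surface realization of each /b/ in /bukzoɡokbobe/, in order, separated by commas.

[b], [b], [b̚]

Occurrence 1 (position 1): no conditioning environment matches → elsewhere allophone [b].
Occurrence 2 (position 9): no conditioning environment matches → elsewhere allophone [b].
Occurrence 3 (position 11): before a front vowel (/i, e/) → [b̚].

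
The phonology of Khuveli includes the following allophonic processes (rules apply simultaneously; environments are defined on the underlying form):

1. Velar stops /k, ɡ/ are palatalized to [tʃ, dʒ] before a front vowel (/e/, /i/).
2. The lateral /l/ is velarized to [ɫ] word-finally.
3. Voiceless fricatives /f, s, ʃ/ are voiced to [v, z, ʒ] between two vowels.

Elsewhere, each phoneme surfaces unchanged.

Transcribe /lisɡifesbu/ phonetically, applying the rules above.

/l/ (word-initial): rule 2 targets it, but not word-finally → unchanged [l].
/s/ (between /i/ and /ɡ/): rule 3 targets it, but not between two vowels → unchanged [s].
/ɡ/ — between /s/ and /i/, before a front vowel — surfaces as [dʒ] (rule 1).
/f/ meets the environment for rule 3 (between two vowels) → [v].
/s/ (between /e/ and /b/): rule 3 targets it, but not between two vowels → unchanged [s].

[lisdʒivesbu]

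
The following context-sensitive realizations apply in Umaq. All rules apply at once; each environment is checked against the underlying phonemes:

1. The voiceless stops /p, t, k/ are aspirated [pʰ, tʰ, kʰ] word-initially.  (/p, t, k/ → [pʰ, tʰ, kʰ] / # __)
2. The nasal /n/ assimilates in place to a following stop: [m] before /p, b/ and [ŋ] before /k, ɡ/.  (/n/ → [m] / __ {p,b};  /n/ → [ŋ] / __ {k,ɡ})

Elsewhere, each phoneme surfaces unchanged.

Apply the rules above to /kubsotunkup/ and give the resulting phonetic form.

/k/ — word-initial, word-initially — surfaces as [kʰ] (rule 1).
/t/ (between /o/ and /u/) is in the target of rule 1 but the environment (word-initially) is not met → [t].
/n/ — between /u/ and /k/, before a labial or velar stop — surfaces as [ŋ] (rule 2).
/k/ (between /n/ and /u/) fails the environment for rule 1, so it stays [k].
/p/ — word-final; rule 1 does not apply here → [p].

[kʰubsotuŋkup]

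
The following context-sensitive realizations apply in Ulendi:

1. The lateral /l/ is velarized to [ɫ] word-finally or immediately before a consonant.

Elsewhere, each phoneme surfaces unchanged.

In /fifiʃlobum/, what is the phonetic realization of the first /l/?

/l/ (between /ʃ/ and /o/): rule 1 targets it, but not word-finally or immediately before a consonant → unchanged [l].

[l]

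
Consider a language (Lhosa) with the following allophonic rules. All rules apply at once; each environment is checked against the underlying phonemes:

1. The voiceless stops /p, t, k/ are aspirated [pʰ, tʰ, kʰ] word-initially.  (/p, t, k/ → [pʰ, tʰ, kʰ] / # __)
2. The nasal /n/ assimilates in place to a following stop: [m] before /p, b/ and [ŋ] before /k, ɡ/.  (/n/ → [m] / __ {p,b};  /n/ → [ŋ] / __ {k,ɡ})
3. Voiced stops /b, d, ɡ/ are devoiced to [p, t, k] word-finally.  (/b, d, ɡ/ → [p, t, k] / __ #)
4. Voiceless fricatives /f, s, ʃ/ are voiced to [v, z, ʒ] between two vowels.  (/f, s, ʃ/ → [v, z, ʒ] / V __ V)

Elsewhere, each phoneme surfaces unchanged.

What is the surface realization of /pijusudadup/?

[pʰijuzudadup]

/p/ (word-initial) occurs word-initially → [pʰ] by rule 1.
/i/ (between /p/ and /j/) is unaffected → [i].
/j/ (between /i/ and /u/): no rule targets it → [j].
/u/ (between /j/ and /s/): no rule targets it → [u].
/s/ meets the environment for rule 4 (between two vowels) → [z].
/u/ (between /s/ and /d/): no rule targets it → [u].
/d/ (between /u/ and /a/): rule 3 targets it, but not word-finally → unchanged [d].
/a/ (between /d/ and /d/) is unaffected → [a].
/d/ (between /a/ and /u/) fails the environment for rule 3, so it stays [d].
/u/ (between /d/ and /p/): no rule targets it → [u].
/p/ — word-final; rule 1 does not apply here → [p].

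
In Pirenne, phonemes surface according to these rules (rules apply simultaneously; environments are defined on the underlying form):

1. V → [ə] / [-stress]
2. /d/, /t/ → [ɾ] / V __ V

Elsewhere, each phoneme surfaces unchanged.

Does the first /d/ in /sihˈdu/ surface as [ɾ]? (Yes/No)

No

/d/ — between /h/ and /u/; rule 2 does not apply here → [d].
The actual realization is [d], not [ɾ].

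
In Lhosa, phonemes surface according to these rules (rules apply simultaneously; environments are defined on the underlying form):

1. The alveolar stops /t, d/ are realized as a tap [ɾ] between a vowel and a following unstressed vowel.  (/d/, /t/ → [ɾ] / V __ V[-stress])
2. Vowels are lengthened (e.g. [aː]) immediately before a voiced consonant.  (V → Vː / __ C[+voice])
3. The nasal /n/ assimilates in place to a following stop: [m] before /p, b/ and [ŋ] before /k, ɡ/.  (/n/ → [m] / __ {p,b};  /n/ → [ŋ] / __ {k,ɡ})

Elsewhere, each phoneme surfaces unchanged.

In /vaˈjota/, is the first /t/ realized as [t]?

/t/ (between /o/ and /a/) occurs between a vowel and a following unstressed vowel → [ɾ] by rule 1.
The actual realization is [ɾ], not [t].

No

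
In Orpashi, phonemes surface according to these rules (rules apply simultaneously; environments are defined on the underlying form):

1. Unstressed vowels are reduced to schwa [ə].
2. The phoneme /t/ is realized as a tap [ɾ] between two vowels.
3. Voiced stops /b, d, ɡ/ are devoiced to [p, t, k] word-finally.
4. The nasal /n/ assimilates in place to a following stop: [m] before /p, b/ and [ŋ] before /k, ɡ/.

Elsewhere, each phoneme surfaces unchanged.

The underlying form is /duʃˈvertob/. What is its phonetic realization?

/d/ (word-initial) is in the target of rule 3 but the environment (word-finally) is not met → [d].
/u/ (between /d/ and /ʃ/): in an unstressed syllable, so rule 1 applies → [ə].
/ʃ/ (between /u/ and /v/) is unaffected → [ʃ].
/v/ (between /ʃ/ and /e/) is unaffected → [v].
/e/ — between /v/ and /r/; rule 1 does not apply here → [e].
/r/ (between /e/ and /t/): no rule targets it → [r].
/t/ — between /r/ and /o/; rule 2 does not apply here → [t].
/o/ — between /t/ and /b/, in an unstressed syllable — surfaces as [ə] (rule 1).
/b/ — word-final, word-finally — surfaces as [p] (rule 3).

[dəʃˈvertəp]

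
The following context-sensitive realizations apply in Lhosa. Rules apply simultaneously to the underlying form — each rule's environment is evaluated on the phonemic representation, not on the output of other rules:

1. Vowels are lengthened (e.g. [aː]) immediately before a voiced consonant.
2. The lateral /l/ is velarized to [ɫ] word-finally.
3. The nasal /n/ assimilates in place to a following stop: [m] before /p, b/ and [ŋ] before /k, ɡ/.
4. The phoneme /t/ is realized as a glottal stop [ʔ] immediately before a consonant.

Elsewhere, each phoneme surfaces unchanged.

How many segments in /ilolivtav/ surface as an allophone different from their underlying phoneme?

Segments that undergo a rule: /i/ → [iː] (rule 1); /o/ → [oː] (rule 1); /i/ → [iː] (rule 1); /a/ → [aː] (rule 1).
All other segments surface unchanged.

4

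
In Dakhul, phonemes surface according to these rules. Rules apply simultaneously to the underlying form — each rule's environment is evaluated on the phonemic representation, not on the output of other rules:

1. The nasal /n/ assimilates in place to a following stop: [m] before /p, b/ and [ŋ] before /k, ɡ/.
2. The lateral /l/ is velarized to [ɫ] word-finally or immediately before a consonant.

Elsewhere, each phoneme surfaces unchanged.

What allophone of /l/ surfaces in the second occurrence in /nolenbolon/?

/l/ (between /o/ and /o/) fails the environment for rule 2, so it stays [l].

[l]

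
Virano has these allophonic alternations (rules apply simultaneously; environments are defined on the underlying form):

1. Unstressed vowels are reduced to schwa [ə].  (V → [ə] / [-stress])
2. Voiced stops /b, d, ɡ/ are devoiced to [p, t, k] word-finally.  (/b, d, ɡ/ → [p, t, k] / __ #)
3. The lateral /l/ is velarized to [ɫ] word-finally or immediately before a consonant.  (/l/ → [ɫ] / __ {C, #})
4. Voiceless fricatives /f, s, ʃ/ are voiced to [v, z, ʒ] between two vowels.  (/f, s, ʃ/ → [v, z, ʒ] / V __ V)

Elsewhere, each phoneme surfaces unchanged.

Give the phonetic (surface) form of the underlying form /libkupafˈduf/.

/l/ — word-initial; rule 3 does not apply here → [l].
/i/ meets the environment for rule 1 (in an unstressed syllable) → [ə].
/b/ (between /i/ and /k/): rule 2 targets it, but not word-finally → unchanged [b].
/k/ (between /b/ and /u/): no rule targets it → [k].
Rule 1 applies to /u/ (between /k/ and /p/: in an unstressed syllable) → [ə].
/p/ stays [p].
/a/ (between /p/ and /f/) occurs in an unstressed syllable → [ə] by rule 1.
/f/ (between /a/ and /d/) is in the target of rule 4 but the environment (between two vowels) is not met → [f].
/d/ (between /f/ and /u/): rule 2 targets it, but not word-finally → unchanged [d].
/u/ (between /d/ and /f/): rule 1 targets it, but not in an unstressed syllable → unchanged [u].
/f/ (word-final): rule 4 targets it, but not between two vowels → unchanged [f].

[ləbkəpəfˈduf]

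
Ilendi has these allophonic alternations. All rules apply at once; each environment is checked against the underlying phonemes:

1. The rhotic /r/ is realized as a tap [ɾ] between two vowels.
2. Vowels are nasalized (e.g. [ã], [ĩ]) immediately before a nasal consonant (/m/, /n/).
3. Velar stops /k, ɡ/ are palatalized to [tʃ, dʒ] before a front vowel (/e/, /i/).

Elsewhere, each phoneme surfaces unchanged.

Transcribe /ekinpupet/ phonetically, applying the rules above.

[etʃĩnpupet]

/e/ (word-initial): rule 2 targets it, but not before a nasal consonant → unchanged [e].
Rule 3 applies to /k/ (between /e/ and /i/: before a front vowel) → [tʃ].
/i/ meets the environment for rule 2 (before a nasal consonant) → [ĩ].
/u/ (between /p/ and /p/): rule 2 targets it, but not before a nasal consonant → unchanged [u].
/e/ (between /p/ and /t/) is in the target of rule 2 but the environment (before a nasal consonant) is not met → [e].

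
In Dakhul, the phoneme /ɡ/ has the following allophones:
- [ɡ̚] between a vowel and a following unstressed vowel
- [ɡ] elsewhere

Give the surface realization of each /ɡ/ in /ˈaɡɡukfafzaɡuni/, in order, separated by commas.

Occurrence 1 (position 2): no conditioning environment matches → elsewhere allophone [ɡ].
Occurrence 2 (position 3): no conditioning environment matches → elsewhere allophone [ɡ].
Occurrence 3 (position 11): between a vowel and a following unstressed vowel → [ɡ̚].

[ɡ], [ɡ], [ɡ̚]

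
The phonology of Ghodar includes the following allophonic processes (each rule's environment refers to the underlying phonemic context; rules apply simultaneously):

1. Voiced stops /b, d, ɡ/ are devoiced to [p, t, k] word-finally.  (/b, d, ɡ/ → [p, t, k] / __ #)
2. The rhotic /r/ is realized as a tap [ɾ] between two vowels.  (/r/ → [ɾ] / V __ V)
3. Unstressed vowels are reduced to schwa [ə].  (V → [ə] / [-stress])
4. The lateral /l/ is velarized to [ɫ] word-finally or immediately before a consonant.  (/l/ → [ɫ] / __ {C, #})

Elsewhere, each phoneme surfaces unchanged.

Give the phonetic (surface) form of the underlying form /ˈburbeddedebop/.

[ˈburbəddədəbəp]

/b/ (word-initial): rule 1 targets it, but not word-finally → unchanged [b].
/u/ (between /b/ and /r/): rule 3 targets it, but not in an unstressed syllable → unchanged [u].
/r/ — between /u/ and /b/; rule 2 does not apply here → [r].
/b/ (between /r/ and /e/) is in the target of rule 1 but the environment (word-finally) is not met → [b].
/e/ (between /b/ and /d/): in an unstressed syllable, so rule 3 applies → [ə].
/d/ (between /e/ and /d/) fails the environment for rule 1, so it stays [d].
/d/ (between /d/ and /e/): rule 1 targets it, but not word-finally → unchanged [d].
Rule 3 applies to /e/ (between /d/ and /d/: in an unstressed syllable) → [ə].
/d/ (between /e/ and /e/) is in the target of rule 1 but the environment (word-finally) is not met → [d].
/e/ (between /d/ and /b/): in an unstressed syllable, so rule 3 applies → [ə].
/b/ (between /e/ and /o/): rule 1 targets it, but not word-finally → unchanged [b].
/o/ (between /b/ and /p/): in an unstressed syllable, so rule 3 applies → [ə].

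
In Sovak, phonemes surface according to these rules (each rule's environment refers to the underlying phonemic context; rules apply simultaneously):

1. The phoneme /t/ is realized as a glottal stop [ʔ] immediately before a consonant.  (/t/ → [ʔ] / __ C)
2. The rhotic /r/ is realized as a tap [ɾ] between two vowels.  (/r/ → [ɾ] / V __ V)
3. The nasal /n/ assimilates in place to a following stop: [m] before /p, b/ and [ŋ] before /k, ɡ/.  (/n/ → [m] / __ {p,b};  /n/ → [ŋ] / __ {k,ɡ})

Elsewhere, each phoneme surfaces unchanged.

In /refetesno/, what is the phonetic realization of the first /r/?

/r/ — word-initial; rule 2 does not apply here → [r].

[r]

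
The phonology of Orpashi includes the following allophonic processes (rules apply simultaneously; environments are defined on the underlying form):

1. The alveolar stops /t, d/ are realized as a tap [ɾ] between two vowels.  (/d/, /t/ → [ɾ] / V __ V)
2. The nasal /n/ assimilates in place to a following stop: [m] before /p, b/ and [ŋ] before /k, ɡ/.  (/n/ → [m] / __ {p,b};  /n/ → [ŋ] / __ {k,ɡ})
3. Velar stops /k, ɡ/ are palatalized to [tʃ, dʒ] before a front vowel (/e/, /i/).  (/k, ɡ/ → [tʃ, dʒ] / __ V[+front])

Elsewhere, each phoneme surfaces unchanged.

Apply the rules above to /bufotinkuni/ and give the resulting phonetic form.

/b/ — not in any rule's target class → [b].
/u/ (between /b/ and /f/): no rule targets it → [u].
/f/ stays [f].
/o/ (between /f/ and /t/): no rule targets it → [o].
/t/ — between /o/ and /i/, between two vowels — surfaces as [ɾ] (rule 1).
/i/ stays [i].
/n/ — between /i/ and /k/, before a labial or velar stop — surfaces as [ŋ] (rule 2).
/k/ (between /n/ and /u/): rule 3 targets it, but not before a front vowel → unchanged [k].
/u/ (between /k/ and /n/) is unaffected → [u].
/n/ (between /u/ and /i/): rule 2 targets it, but not before a labial or velar stop → unchanged [n].
/i/ — not in any rule's target class → [i].

[bufoɾiŋkuni]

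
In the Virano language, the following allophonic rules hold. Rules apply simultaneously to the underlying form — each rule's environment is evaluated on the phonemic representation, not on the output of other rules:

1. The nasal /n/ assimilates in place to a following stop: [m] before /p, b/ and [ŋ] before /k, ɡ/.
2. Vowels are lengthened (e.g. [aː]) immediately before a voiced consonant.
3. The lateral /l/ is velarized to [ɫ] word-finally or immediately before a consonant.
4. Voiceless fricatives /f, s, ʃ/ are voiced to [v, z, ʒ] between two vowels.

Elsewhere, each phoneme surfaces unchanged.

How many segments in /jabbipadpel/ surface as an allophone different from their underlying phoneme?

Segments that undergo a rule: /a/ → [aː] (rule 2); /a/ → [aː] (rule 2); /e/ → [eː] (rule 2); /l/ → [ɫ] (rule 3).
All other segments surface unchanged.

4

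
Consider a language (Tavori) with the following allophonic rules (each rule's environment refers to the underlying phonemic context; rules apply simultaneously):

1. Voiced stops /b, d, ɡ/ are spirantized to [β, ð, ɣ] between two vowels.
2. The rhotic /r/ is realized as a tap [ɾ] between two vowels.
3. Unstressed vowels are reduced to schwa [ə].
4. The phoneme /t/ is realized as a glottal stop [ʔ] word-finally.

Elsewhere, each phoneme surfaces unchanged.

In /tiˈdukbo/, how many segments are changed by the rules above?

3

Segments that undergo a rule: /i/ → [ə] (rule 3); /d/ → [ð] (rule 1); /o/ → [ə] (rule 3).
All other segments surface unchanged.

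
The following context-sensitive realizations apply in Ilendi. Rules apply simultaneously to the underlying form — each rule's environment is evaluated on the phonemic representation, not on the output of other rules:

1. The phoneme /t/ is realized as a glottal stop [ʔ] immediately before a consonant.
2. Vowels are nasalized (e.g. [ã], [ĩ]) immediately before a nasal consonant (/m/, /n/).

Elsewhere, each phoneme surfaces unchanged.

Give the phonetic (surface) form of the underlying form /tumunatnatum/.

/t/ (word-initial): rule 1 targets it, but not immediately before a consonant → unchanged [t].
Rule 2 applies to /u/ (between /t/ and /m/: before a nasal consonant) → [ũ].
/m/ — not in any rule's target class → [m].
Rule 2 applies to /u/ (between /m/ and /n/: before a nasal consonant) → [ũ].
/n/ stays [n].
/a/ (between /n/ and /t/) fails the environment for rule 2, so it stays [a].
/t/ (between /a/ and /n/) occurs immediately before a consonant → [ʔ] by rule 1.
/n/ (between /t/ and /a/): no rule targets it → [n].
/a/ (between /n/ and /t/) fails the environment for rule 2, so it stays [a].
/t/ (between /a/ and /u/): rule 1 targets it, but not immediately before a consonant → unchanged [t].
/u/ — between /t/ and /m/, before a nasal consonant — surfaces as [ũ] (rule 2).
/m/ (word-final): no rule targets it → [m].

[tũmũnaʔnatũm]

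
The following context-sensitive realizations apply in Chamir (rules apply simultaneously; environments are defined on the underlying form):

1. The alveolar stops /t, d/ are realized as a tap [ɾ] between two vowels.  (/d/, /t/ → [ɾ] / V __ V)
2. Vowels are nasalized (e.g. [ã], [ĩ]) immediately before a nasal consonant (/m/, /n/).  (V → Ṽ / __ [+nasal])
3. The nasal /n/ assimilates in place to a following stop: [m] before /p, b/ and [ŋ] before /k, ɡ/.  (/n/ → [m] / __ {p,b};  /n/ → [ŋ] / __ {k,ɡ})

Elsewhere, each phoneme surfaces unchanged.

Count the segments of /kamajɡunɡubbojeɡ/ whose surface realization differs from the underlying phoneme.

3

Segments that undergo a rule: /a/ → [ã] (rule 2); /u/ → [ũ] (rule 2); /n/ → [ŋ] (rule 3).
All other segments surface unchanged.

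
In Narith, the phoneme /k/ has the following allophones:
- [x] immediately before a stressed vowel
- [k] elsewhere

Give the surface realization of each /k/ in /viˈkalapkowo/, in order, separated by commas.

Occurrence 1 (position 3): immediately before a stressed vowel → [x].
Occurrence 2 (position 8): no conditioning environment matches → elsewhere allophone [k].

[x], [k]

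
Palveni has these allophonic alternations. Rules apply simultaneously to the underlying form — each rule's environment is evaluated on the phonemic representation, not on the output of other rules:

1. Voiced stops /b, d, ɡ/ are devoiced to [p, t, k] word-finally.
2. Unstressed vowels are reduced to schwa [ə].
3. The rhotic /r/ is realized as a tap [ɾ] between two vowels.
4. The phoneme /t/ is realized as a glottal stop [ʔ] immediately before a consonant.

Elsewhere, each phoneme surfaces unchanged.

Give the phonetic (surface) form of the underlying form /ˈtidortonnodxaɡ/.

/t/ (word-initial) is in the target of rule 4 but the environment (immediately before a consonant) is not met → [t].
/i/ (between /t/ and /d/): rule 2 targets it, but not in an unstressed syllable → unchanged [i].
/d/ (between /i/ and /o/) is in the target of rule 1 but the environment (word-finally) is not met → [d].
/o/ (between /d/ and /r/): in an unstressed syllable, so rule 2 applies → [ə].
/r/ (between /o/ and /t/) fails the environment for rule 3, so it stays [r].
/t/ — between /r/ and /o/; rule 4 does not apply here → [t].
/o/ meets the environment for rule 2 (in an unstressed syllable) → [ə].
/n/ stays [n].
/n/ (between /n/ and /o/) is unaffected → [n].
/o/ (between /n/ and /d/): in an unstressed syllable, so rule 2 applies → [ə].
/d/ (between /o/ and /x/) fails the environment for rule 1, so it stays [d].
/x/ (between /d/ and /a/): no rule targets it → [x].
/a/ — between /x/ and /ɡ/, in an unstressed syllable — surfaces as [ə] (rule 2).
/ɡ/ (word-final): word-finally, so rule 1 applies → [k].

[ˈtidərtənnədxək]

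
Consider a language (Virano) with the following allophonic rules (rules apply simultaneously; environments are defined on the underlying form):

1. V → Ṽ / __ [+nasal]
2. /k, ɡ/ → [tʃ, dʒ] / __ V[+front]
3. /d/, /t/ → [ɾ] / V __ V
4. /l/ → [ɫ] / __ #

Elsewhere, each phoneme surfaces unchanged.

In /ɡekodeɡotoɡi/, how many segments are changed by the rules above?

4

Segments that undergo a rule: /ɡ/ → [dʒ] (rule 2); /d/ → [ɾ] (rule 3); /t/ → [ɾ] (rule 3); /ɡ/ → [dʒ] (rule 2).
All other segments surface unchanged.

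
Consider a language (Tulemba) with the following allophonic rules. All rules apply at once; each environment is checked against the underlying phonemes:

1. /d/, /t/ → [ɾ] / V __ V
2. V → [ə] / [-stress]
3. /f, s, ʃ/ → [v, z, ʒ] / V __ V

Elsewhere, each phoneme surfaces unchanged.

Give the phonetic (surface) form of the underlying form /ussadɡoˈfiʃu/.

[əssədɡəˈviʒə]

/u/ — word-initial, in an unstressed syllable — surfaces as [ə] (rule 2).
/s/ (between /u/ and /s/) is in the target of rule 3 but the environment (between two vowels) is not met → [s].
/s/ (between /s/ and /a/) fails the environment for rule 3, so it stays [s].
/a/ (between /s/ and /d/): in an unstressed syllable, so rule 2 applies → [ə].
/d/ (between /a/ and /ɡ/): rule 1 targets it, but not between two vowels → unchanged [d].
/o/ (between /ɡ/ and /f/) occurs in an unstressed syllable → [ə] by rule 2.
/f/ meets the environment for rule 3 (between two vowels) → [v].
/i/ (between /f/ and /ʃ/): rule 2 targets it, but not in an unstressed syllable → unchanged [i].
/ʃ/ (between /i/ and /u/) occurs between two vowels → [ʒ] by rule 3.
/u/ (word-final) occurs in an unstressed syllable → [ə] by rule 2.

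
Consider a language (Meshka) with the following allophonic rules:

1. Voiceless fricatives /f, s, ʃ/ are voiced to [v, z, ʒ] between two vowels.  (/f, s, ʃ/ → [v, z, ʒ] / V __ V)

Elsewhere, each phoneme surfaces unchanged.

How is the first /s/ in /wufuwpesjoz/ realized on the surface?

[s]

/s/ (between /e/ and /j/) fails the environment for rule 1, so it stays [s].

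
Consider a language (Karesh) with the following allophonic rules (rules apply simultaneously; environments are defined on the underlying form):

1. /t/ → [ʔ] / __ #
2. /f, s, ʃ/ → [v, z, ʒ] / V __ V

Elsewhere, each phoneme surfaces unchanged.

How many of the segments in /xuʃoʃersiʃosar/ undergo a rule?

Segments that undergo a rule: /ʃ/ → [ʒ] (rule 2); /ʃ/ → [ʒ] (rule 2); /ʃ/ → [ʒ] (rule 2); /s/ → [z] (rule 2).
All other segments surface unchanged.

4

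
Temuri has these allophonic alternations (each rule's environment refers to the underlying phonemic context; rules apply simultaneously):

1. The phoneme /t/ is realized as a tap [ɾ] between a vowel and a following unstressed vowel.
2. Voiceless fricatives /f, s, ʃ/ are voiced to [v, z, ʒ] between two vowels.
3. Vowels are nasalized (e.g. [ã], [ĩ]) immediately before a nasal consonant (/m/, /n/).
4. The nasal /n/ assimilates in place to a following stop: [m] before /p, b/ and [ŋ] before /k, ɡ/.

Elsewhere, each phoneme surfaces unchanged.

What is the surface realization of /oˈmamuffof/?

/o/ — word-initial, before a nasal consonant — surfaces as [õ] (rule 3).
/m/ stays [m].
/a/ (between /m/ and /m/): before a nasal consonant, so rule 3 applies → [ã].
/m/ (between /a/ and /u/) is unaffected → [m].
/u/ (between /m/ and /f/) fails the environment for rule 3, so it stays [u].
/f/ (between /u/ and /f/): rule 2 targets it, but not between two vowels → unchanged [f].
/f/ (between /f/ and /o/): rule 2 targets it, but not between two vowels → unchanged [f].
/o/ (between /f/ and /f/) is in the target of rule 3 but the environment (before a nasal consonant) is not met → [o].
/f/ (word-final) fails the environment for rule 2, so it stays [f].

[õˈmãmuffof]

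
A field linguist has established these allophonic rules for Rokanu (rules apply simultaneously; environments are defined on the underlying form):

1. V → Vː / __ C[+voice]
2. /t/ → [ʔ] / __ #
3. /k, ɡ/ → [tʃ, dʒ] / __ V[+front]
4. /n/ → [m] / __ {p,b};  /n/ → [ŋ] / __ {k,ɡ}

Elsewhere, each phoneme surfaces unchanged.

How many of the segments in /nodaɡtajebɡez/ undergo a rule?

Segments that undergo a rule: /o/ → [oː] (rule 1); /a/ → [aː] (rule 1); /a/ → [aː] (rule 1); /e/ → [eː] (rule 1); /ɡ/ → [dʒ] (rule 3); /e/ → [eː] (rule 1).
All other segments surface unchanged.

6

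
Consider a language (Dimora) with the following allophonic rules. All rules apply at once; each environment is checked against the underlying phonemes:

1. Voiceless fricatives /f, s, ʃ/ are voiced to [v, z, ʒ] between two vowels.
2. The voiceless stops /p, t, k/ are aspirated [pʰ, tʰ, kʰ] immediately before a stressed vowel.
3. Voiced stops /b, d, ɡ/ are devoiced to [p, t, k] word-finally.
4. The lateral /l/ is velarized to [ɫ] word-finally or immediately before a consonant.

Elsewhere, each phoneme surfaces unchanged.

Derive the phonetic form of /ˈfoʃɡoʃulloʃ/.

/f/ (word-initial) fails the environment for rule 1, so it stays [f].
/o/ stays [o].
/ʃ/ (between /o/ and /ɡ/) fails the environment for rule 1, so it stays [ʃ].
/ɡ/ — between /ʃ/ and /o/; rule 3 does not apply here → [ɡ].
/o/ — not in any rule's target class → [o].
/ʃ/ (between /o/ and /u/) occurs between two vowels → [ʒ] by rule 1.
/u/ — not in any rule's target class → [u].
/l/ (between /u/ and /l/): word-finally or immediately before a consonant, so rule 4 applies → [ɫ].
/l/ (between /l/ and /o/) fails the environment for rule 4, so it stays [l].
/o/ stays [o].
/ʃ/ — word-final; rule 1 does not apply here → [ʃ].

[ˈfoʃɡoʒuɫloʃ]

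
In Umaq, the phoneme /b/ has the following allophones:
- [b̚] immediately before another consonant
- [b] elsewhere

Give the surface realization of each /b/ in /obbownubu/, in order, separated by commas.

[b̚], [b], [b]

Occurrence 1 (position 2): immediately before another consonant → [b̚].
Occurrence 2 (position 3): no conditioning environment matches → elsewhere allophone [b].
Occurrence 3 (position 8): no conditioning environment matches → elsewhere allophone [b].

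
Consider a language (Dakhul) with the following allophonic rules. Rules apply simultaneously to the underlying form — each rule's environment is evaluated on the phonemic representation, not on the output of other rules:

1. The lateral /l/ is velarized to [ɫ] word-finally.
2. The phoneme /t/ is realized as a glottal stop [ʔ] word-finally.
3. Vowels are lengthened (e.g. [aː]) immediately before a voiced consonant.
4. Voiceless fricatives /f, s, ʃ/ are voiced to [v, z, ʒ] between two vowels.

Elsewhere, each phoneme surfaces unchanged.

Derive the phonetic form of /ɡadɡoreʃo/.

/ɡ/ — not in any rule's target class → [ɡ].
/a/ meets the environment for rule 3 (before a voiced consonant) → [aː].
/d/ stays [d].
/ɡ/ (between /d/ and /o/) is unaffected → [ɡ].
/o/ (between /ɡ/ and /r/): before a voiced consonant, so rule 3 applies → [oː].
/r/ (between /o/ and /e/): no rule targets it → [r].
/e/ (between /r/ and /ʃ/) fails the environment for rule 3, so it stays [e].
/ʃ/ (between /e/ and /o/) occurs between two vowels → [ʒ] by rule 4.
/o/ (word-final) fails the environment for rule 3, so it stays [o].

[ɡaːdɡoːreʒo]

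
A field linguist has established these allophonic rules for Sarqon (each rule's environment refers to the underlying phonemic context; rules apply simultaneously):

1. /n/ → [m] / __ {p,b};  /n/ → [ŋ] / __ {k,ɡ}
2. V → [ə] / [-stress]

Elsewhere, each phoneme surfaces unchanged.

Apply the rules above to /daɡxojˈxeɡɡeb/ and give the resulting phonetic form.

/d/ (word-initial) is unaffected → [d].
Rule 2 applies to /a/ (between /d/ and /ɡ/: in an unstressed syllable) → [ə].
/ɡ/ (between /a/ and /x/): no rule targets it → [ɡ].
/x/ (between /ɡ/ and /o/) is unaffected → [x].
/o/ (between /x/ and /j/) occurs in an unstressed syllable → [ə] by rule 2.
/j/ (between /o/ and /x/) is unaffected → [j].
/x/ stays [x].
/e/ (between /x/ and /ɡ/) is in the target of rule 2 but the environment (in an unstressed syllable) is not met → [e].
/ɡ/ — not in any rule's target class → [ɡ].
/ɡ/ stays [ɡ].
/e/ — between /ɡ/ and /b/, in an unstressed syllable — surfaces as [ə] (rule 2).
/b/ (word-final) is unaffected → [b].

[dəɡxəjˈxeɡɡəb]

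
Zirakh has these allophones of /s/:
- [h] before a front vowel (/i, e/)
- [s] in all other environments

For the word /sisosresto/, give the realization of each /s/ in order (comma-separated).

[h], [s], [s], [s]

Occurrence 1 (position 1): before a front vowel (/i, e/) → [h].
Occurrence 2 (position 3): no conditioning environment matches → elsewhere allophone [s].
Occurrence 3 (position 5): no conditioning environment matches → elsewhere allophone [s].
Occurrence 4 (position 8): no conditioning environment matches → elsewhere allophone [s].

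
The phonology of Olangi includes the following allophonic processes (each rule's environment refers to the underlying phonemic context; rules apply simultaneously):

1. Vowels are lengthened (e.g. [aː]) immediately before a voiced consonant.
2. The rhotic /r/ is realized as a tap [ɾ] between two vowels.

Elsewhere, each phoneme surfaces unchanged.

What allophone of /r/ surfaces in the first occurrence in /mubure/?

[ɾ]

/r/ (between /u/ and /e/) occurs between two vowels → [ɾ] by rule 2.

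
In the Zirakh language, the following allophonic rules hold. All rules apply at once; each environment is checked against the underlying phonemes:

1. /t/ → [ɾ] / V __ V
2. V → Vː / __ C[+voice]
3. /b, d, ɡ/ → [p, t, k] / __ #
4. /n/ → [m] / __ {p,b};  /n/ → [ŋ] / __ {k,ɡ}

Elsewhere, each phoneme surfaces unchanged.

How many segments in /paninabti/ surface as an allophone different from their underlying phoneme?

Segments that undergo a rule: /a/ → [aː] (rule 2); /i/ → [iː] (rule 2); /a/ → [aː] (rule 2).
All other segments surface unchanged.

3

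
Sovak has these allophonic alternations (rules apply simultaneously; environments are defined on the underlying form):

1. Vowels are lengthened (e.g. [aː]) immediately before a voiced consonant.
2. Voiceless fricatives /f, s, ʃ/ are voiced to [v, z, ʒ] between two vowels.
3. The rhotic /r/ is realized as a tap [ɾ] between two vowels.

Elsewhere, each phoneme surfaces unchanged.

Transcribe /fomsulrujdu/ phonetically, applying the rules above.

[foːmsuːlruːjdu]

/f/ (word-initial): rule 2 targets it, but not between two vowels → unchanged [f].
/o/ (between /f/ and /m/): before a voiced consonant, so rule 1 applies → [oː].
/m/ (between /o/ and /s/): no rule targets it → [m].
/s/ (between /m/ and /u/): rule 2 targets it, but not between two vowels → unchanged [s].
/u/ meets the environment for rule 1 (before a voiced consonant) → [uː].
/l/ stays [l].
/r/ (between /l/ and /u/) is in the target of rule 3 but the environment (between two vowels) is not met → [r].
/u/ — between /r/ and /j/, before a voiced consonant — surfaces as [uː] (rule 1).
/j/ — not in any rule's target class → [j].
/d/ — not in any rule's target class → [d].
/u/ (word-final): rule 1 targets it, but not before a voiced consonant → unchanged [u].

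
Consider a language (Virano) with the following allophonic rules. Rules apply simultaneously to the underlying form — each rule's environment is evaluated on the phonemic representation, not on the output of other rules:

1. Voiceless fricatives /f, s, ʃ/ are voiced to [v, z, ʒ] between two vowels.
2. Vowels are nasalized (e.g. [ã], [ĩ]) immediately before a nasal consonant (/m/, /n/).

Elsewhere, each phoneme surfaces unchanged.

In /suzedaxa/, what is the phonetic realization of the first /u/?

[u]

/u/ (between /s/ and /z/): rule 2 targets it, but not before a nasal consonant → unchanged [u].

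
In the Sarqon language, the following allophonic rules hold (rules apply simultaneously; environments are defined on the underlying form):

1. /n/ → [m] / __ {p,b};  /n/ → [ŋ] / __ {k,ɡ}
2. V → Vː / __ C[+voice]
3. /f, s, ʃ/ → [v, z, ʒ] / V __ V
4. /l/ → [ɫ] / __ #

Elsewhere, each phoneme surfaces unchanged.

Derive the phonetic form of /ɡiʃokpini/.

/i/ (between /ɡ/ and /ʃ/) is in the target of rule 2 but the environment (before a voiced consonant) is not met → [i].
/ʃ/ — between /i/ and /o/, between two vowels — surfaces as [ʒ] (rule 3).
/o/ (between /ʃ/ and /k/) is in the target of rule 2 but the environment (before a voiced consonant) is not met → [o].
/i/ meets the environment for rule 2 (before a voiced consonant) → [iː].
/n/ (between /i/ and /i/): rule 1 targets it, but not before a labial or velar stop → unchanged [n].
/i/ (word-final): rule 2 targets it, but not before a voiced consonant → unchanged [i].

[ɡiʒokpiːni]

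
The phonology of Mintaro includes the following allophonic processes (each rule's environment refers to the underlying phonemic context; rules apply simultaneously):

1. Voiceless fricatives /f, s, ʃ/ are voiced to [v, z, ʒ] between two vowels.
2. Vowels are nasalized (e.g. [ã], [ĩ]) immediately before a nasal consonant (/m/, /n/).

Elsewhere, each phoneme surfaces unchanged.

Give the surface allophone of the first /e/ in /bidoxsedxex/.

/e/ (between /s/ and /d/) is in the target of rule 2 but the environment (before a nasal consonant) is not met → [e].

[e]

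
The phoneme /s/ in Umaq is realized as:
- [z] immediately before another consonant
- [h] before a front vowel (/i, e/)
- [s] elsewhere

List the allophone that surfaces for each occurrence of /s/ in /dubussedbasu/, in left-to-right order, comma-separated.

[z], [h], [s]

Occurrence 1 (position 5): immediately before another consonant → [z].
Occurrence 2 (position 6): before a front vowel (/i, e/) → [h].
Occurrence 3 (position 11): no conditioning environment matches → elsewhere allophone [s].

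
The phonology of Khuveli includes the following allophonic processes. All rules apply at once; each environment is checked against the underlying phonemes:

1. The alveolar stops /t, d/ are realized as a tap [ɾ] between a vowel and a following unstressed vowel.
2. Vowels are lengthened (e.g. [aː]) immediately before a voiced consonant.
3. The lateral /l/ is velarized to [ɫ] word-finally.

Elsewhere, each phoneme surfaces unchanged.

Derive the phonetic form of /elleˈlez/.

/e/ meets the environment for rule 2 (before a voiced consonant) → [eː].
/l/ — between /e/ and /l/; rule 3 does not apply here → [l].
/l/ (between /l/ and /e/): rule 3 targets it, but not word-finally → unchanged [l].
/e/ (between /l/ and /l/) occurs before a voiced consonant → [eː] by rule 2.
/l/ (between /e/ and /e/): rule 3 targets it, but not word-finally → unchanged [l].
/e/ — between /l/ and /z/, before a voiced consonant — surfaces as [eː] (rule 2).
/z/ (word-final): no rule targets it → [z].

[eːlleːˈleːz]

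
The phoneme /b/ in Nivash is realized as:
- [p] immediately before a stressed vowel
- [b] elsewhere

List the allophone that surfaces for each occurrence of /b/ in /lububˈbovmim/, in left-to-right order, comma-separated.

Occurrence 1 (position 3): no conditioning environment matches → elsewhere allophone [b].
Occurrence 2 (position 5): no conditioning environment matches → elsewhere allophone [b].
Occurrence 3 (position 6): immediately before a stressed vowel → [p].

[b], [b], [p]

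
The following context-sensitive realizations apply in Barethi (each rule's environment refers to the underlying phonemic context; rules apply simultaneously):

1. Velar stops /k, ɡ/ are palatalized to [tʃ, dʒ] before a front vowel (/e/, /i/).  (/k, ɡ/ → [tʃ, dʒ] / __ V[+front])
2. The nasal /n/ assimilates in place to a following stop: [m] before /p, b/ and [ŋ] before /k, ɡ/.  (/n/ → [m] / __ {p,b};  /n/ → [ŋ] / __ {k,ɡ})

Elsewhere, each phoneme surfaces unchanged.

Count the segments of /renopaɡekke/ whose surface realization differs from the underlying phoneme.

2

Segments that undergo a rule: /ɡ/ → [dʒ] (rule 1); /k/ → [tʃ] (rule 1).
All other segments surface unchanged.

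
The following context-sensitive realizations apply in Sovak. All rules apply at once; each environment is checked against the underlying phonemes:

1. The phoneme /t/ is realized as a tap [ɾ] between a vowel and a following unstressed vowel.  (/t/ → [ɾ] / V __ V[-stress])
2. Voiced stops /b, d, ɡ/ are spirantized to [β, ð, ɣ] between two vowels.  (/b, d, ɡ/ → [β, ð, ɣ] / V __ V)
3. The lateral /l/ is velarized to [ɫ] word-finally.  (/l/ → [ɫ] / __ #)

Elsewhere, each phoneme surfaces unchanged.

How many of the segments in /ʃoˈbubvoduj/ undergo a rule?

2

Segments that undergo a rule: /b/ → [β] (rule 2); /d/ → [ð] (rule 2).
All other segments surface unchanged.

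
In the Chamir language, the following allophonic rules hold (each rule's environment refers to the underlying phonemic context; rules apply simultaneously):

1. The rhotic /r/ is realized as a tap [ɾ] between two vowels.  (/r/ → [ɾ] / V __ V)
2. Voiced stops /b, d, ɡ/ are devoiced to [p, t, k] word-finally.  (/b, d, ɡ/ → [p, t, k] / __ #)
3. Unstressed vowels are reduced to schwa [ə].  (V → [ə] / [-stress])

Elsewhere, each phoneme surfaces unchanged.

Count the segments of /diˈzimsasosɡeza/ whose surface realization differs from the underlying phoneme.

5

Segments that undergo a rule: /i/ → [ə] (rule 3); /a/ → [ə] (rule 3); /o/ → [ə] (rule 3); /e/ → [ə] (rule 3); /a/ → [ə] (rule 3).
All other segments surface unchanged.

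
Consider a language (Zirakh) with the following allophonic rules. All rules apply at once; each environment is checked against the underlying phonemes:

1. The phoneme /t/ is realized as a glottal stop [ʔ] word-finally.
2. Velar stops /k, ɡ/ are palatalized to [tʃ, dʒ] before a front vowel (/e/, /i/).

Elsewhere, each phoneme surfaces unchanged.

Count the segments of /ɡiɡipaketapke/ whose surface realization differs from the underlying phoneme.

Segments that undergo a rule: /ɡ/ → [dʒ] (rule 2); /ɡ/ → [dʒ] (rule 2); /k/ → [tʃ] (rule 2); /k/ → [tʃ] (rule 2).
All other segments surface unchanged.

4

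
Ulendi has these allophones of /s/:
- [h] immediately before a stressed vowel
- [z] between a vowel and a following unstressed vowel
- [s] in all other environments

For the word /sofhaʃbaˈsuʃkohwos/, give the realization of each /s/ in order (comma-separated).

Occurrence 1 (position 1): no conditioning environment matches → elsewhere allophone [s].
Occurrence 2 (position 9): immediately before a stressed vowel → [h].
Occurrence 3 (position 17): no conditioning environment matches → elsewhere allophone [s].

[s], [h], [s]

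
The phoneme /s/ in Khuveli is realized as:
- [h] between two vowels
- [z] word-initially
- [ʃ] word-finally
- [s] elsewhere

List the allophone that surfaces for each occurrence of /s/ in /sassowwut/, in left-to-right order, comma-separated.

Occurrence 1 (position 1): word-initially → [z].
Occurrence 2 (position 3): no conditioning environment matches → elsewhere allophone [s].
Occurrence 3 (position 4): no conditioning environment matches → elsewhere allophone [s].

[z], [s], [s]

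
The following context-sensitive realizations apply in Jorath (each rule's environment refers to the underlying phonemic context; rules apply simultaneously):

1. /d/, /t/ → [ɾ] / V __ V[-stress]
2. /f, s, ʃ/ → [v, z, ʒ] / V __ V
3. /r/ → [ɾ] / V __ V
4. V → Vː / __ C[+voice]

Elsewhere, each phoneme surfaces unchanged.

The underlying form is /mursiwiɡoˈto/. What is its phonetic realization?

/m/ — not in any rule's target class → [m].
/u/ (between /m/ and /r/) occurs before a voiced consonant → [uː] by rule 4.
/r/ — between /u/ and /s/; rule 3 does not apply here → [r].
/s/ (between /r/ and /i/): rule 2 targets it, but not between two vowels → unchanged [s].
/i/ (between /s/ and /w/) occurs before a voiced consonant → [iː] by rule 4.
/w/ stays [w].
/i/ (between /w/ and /ɡ/): before a voiced consonant, so rule 4 applies → [iː].
/ɡ/ — not in any rule's target class → [ɡ].
/o/ (between /ɡ/ and /t/) fails the environment for rule 4, so it stays [o].
/t/ — between /o/ and /o/; rule 1 does not apply here → [t].
/o/ (word-final) is in the target of rule 4 but the environment (before a voiced consonant) is not met → [o].

[muːrsiːwiːɡoˈto]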